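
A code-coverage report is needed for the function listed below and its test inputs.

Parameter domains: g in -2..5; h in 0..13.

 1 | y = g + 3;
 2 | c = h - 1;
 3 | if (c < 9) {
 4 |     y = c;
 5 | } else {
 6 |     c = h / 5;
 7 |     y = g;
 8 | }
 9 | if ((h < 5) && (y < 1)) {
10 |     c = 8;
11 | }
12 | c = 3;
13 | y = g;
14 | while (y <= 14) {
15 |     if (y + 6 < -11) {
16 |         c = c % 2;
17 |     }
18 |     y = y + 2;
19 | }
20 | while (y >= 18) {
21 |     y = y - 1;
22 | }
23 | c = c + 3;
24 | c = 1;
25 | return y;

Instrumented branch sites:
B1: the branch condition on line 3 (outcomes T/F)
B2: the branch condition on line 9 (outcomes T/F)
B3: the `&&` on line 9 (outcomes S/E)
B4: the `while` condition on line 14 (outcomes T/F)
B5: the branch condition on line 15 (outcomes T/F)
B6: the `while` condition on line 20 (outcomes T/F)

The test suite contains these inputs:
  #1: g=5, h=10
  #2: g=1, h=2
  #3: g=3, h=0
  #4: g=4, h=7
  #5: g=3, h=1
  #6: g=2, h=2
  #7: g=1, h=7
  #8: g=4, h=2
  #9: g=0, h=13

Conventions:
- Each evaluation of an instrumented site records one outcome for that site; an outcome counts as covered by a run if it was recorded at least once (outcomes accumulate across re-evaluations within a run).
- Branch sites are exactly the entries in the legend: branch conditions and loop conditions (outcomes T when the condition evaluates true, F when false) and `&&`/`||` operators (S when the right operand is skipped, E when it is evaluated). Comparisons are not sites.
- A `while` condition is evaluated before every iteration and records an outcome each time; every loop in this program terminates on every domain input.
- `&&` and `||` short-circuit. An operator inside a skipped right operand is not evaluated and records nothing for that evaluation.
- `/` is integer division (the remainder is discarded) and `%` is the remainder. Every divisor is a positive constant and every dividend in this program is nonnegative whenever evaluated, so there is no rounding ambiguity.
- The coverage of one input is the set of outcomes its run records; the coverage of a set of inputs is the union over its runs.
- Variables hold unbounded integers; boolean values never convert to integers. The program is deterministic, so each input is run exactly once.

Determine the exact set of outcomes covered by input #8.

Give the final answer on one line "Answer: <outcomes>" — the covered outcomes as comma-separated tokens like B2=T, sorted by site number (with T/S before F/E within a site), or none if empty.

Event log for input #8 (g=4, h=2):
  B1->T, B3->E, B2->F, B4->T, B5->F, B4->T, B5->F, B4->T, B5->F, B4->T
  B5->F, B4->T, B5->F, B4->T, B5->F, B4->F, B6->F
distinct outcomes covered: B1=T, B2=F, B3=E, B4=T, B4=F, B5=F, B6=F

Answer: B1=T, B2=F, B3=E, B4=T, B4=F, B5=F, B6=F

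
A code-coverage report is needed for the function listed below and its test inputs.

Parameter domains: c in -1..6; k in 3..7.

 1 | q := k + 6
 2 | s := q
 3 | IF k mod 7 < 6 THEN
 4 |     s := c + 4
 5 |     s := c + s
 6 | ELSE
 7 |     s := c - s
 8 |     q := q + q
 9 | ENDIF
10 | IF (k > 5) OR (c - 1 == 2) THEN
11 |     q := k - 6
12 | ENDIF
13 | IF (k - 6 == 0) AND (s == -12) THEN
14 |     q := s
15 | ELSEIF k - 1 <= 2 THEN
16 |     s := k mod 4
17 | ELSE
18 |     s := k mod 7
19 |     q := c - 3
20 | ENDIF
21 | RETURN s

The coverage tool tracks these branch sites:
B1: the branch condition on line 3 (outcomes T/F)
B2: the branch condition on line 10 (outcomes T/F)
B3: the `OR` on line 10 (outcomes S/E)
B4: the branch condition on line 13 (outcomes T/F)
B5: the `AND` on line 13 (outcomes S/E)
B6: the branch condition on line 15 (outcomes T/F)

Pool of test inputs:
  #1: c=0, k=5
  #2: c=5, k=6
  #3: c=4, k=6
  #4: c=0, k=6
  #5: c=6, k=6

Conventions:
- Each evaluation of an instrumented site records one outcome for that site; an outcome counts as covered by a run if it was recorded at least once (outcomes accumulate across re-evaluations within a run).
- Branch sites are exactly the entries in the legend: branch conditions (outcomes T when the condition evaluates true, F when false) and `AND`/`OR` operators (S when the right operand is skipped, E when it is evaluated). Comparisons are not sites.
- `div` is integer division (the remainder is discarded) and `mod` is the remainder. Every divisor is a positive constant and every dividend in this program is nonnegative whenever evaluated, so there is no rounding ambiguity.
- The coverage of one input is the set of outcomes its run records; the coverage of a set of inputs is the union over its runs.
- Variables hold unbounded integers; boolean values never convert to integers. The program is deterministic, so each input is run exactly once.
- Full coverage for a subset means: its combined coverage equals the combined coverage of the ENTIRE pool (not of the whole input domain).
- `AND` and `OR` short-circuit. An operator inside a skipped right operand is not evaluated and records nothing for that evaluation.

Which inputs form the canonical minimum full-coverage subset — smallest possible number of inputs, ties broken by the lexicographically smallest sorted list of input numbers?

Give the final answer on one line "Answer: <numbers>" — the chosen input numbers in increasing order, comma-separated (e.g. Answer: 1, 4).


test 1 (c=0, k=5) hits B1=T, B2=F, B3=E, B4=F, B5=S, B6=F
test 2 (c=5, k=6) hits B1=F, B2=T, B3=S, B4=F, B5=E, B6=F
test 3 (c=4, k=6) hits B1=F, B2=T, B3=S, B4=F, B5=E, B6=F
test 4 (c=0, k=6) hits B1=F, B2=T, B3=S, B4=T, B5=E
test 5 (c=6, k=6) hits B1=F, B2=T, B3=S, B4=F, B5=E, B6=F
union over all inputs: B1=T, B1=F, B2=T, B2=F, B3=S, B3=E, B4=T, B4=F, B5=S, B5=E, B6=F (11 outcomes)
every size-1 subset falls short of the 11 outcomes (best: 6/11)
the canonical winner is {1, 4}: size 2, full 11-outcome coverage, earliest index list among size-2 covers
Answer: 1, 4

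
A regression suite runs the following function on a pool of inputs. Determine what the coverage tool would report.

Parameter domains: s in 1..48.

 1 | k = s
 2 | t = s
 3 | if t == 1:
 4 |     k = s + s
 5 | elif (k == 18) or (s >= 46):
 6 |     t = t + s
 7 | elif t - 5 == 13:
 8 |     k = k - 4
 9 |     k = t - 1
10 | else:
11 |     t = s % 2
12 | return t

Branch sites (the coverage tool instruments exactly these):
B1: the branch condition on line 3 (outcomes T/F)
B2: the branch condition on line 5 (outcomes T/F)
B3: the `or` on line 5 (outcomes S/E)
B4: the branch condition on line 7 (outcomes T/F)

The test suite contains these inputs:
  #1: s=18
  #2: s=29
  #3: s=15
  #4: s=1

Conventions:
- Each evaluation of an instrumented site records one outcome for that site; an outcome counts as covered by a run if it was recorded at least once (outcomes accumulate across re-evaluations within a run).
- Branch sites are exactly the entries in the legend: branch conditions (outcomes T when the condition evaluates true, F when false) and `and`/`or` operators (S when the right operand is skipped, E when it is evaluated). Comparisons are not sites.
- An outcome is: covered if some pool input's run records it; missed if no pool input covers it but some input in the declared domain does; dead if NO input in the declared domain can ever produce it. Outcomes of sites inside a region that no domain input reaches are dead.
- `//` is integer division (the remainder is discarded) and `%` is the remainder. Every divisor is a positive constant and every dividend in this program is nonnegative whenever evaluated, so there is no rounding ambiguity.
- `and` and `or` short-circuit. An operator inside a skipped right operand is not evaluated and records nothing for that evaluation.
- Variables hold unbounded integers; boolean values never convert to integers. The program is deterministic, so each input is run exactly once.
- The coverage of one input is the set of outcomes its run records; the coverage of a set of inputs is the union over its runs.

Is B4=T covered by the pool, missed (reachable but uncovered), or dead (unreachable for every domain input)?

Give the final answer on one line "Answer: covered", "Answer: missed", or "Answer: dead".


no pool input records B4=T
checking all 48 inputs in the declared domain: B4=T is never recorded -> dead
Answer: dead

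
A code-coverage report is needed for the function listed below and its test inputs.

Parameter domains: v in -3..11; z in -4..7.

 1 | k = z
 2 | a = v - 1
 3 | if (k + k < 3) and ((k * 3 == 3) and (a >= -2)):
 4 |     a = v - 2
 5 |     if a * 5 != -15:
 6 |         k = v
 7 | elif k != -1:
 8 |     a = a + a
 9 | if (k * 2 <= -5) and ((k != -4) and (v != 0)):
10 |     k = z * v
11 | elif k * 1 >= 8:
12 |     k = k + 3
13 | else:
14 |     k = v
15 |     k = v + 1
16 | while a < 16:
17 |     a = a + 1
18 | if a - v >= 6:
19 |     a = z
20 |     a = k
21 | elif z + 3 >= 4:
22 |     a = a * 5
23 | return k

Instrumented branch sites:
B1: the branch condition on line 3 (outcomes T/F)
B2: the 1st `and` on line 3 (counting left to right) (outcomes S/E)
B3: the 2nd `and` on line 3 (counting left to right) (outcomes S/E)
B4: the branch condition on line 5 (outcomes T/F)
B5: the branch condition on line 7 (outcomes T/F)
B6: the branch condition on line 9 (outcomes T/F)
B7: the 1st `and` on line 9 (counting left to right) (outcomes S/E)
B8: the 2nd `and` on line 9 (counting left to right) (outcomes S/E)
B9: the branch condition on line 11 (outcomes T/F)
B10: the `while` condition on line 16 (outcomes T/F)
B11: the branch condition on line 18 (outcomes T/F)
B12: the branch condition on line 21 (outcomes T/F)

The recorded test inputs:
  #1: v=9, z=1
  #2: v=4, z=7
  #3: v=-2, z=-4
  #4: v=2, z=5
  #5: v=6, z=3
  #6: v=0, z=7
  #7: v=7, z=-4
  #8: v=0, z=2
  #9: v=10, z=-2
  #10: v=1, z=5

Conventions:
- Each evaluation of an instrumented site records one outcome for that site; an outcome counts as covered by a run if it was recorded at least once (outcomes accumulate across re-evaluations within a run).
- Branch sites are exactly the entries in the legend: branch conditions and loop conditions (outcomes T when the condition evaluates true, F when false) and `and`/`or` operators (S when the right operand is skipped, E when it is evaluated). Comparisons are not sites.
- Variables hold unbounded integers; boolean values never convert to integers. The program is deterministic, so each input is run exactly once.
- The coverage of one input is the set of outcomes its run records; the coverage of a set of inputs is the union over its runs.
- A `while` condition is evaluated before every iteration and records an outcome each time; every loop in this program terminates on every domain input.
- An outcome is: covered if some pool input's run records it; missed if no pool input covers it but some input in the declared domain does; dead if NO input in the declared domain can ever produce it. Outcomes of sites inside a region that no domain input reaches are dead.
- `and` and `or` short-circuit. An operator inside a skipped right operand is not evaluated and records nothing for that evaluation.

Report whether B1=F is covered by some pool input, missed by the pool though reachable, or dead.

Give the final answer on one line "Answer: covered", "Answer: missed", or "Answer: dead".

B1=F is recorded by pool input(s) 2, 3, 4, 5, 6, 7, 8, 9, 10 -> covered

Answer: covered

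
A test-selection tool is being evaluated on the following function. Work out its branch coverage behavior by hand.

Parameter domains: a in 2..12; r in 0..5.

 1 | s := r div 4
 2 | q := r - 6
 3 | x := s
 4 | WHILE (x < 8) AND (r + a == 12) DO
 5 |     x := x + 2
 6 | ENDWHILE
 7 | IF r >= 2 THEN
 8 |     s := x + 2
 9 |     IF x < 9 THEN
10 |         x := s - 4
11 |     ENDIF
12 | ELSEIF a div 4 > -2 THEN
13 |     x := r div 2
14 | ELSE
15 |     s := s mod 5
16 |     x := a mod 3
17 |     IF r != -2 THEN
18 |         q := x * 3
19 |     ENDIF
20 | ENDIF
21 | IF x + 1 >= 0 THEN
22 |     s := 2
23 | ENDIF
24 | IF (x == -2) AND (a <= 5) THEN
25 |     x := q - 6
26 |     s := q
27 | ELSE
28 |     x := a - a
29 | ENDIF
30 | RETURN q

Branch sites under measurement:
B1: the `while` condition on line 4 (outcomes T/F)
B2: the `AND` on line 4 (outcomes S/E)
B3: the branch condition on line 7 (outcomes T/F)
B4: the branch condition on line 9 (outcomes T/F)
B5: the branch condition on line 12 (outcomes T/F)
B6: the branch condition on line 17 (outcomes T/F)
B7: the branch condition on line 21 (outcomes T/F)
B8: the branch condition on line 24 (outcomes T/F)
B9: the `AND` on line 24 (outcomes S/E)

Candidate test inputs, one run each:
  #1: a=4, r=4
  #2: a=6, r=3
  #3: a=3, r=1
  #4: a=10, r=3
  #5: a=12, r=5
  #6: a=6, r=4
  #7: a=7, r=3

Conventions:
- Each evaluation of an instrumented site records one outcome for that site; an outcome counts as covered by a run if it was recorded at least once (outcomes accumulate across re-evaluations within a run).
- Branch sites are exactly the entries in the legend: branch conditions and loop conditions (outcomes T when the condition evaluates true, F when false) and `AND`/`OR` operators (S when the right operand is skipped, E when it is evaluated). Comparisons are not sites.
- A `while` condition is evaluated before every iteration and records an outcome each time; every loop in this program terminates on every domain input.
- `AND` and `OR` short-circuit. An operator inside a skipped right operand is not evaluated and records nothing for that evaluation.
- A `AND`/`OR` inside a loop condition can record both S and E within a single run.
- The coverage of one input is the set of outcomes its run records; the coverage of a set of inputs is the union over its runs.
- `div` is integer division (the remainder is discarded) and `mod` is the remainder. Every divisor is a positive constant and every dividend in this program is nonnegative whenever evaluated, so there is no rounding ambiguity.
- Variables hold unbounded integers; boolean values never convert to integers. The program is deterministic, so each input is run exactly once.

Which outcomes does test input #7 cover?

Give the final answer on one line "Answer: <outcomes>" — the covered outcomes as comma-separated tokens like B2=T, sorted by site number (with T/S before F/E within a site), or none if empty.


Event log for input #7 (a=7, r=3):
  B2->E, B1->F, B3->T, B4->T, B7->F, B9->E, B8->F
deduplicating events, the covered set is: B1=F, B2=E, B3=T, B4=T, B7=F, B8=F, B9=E
Answer: B1=F, B2=E, B3=T, B4=T, B7=F, B8=F, B9=E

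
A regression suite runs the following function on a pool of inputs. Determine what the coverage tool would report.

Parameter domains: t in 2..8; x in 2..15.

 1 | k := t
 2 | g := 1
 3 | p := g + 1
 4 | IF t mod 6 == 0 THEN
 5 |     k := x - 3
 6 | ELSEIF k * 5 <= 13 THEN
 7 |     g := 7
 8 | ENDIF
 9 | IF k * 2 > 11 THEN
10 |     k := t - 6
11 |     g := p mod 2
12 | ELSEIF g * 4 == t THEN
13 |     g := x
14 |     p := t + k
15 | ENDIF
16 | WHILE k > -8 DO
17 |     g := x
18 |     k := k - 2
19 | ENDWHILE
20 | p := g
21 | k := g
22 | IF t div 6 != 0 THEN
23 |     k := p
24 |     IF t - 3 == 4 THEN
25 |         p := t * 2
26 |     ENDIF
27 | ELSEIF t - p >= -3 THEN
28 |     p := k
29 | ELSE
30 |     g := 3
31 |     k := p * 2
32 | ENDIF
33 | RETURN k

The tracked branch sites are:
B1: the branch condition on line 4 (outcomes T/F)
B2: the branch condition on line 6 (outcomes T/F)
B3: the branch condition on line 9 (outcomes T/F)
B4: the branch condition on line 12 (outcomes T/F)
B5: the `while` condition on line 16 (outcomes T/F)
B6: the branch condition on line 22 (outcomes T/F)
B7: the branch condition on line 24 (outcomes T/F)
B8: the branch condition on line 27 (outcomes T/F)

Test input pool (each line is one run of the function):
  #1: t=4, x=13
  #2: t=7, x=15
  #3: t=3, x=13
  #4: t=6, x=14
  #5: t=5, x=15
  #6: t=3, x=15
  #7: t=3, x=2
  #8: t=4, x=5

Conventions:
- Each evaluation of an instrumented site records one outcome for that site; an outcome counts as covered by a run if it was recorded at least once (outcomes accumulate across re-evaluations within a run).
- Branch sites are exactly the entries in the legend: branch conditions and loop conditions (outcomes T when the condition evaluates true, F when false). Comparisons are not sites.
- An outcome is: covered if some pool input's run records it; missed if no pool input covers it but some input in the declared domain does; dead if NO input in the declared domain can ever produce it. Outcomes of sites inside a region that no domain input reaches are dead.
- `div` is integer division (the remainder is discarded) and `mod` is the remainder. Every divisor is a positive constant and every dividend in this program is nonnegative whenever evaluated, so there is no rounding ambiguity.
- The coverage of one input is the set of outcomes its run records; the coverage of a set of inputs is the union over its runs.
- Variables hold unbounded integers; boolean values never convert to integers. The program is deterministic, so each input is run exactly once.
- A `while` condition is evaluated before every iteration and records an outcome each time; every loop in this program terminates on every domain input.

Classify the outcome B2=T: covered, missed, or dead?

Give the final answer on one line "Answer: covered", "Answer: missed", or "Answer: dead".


no pool input records B2=T
but domain input (t=2, x=2) does record it -> reachable, so missed
Answer: missed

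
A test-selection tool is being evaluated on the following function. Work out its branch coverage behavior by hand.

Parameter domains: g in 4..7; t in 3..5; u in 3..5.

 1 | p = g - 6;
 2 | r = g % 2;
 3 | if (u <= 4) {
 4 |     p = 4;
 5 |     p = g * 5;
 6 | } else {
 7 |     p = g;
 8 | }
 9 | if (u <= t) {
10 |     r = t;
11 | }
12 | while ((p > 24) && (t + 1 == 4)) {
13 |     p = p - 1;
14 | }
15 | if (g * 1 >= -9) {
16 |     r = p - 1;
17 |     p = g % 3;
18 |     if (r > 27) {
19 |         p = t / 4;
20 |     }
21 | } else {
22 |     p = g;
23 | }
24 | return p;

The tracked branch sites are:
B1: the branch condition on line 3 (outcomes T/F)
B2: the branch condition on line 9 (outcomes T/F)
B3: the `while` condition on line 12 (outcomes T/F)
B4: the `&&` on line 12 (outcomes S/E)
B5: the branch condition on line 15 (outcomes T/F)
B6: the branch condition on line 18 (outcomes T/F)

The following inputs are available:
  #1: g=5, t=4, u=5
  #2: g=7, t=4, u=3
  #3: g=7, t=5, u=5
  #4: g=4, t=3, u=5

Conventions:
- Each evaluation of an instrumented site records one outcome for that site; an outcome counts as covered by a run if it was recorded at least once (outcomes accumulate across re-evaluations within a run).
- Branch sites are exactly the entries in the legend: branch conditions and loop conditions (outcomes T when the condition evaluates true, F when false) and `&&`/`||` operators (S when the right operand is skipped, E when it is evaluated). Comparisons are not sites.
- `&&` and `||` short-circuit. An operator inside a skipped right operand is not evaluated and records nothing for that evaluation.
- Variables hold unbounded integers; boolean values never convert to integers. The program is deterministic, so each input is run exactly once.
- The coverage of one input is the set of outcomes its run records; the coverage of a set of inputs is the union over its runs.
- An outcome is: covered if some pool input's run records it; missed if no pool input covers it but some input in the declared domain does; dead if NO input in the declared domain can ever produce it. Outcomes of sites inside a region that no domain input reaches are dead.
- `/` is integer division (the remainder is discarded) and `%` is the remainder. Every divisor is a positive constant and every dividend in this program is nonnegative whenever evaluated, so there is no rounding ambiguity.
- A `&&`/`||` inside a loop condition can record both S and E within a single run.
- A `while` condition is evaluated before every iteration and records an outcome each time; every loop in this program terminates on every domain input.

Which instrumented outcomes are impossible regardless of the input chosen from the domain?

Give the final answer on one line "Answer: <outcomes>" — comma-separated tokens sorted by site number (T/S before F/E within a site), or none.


sweeping the full domain (36 inputs) for each outcome:
  B5=F: never recorded by any domain input -> dead
  reachable outcomes have witnesses, e.g. B1=T (e.g. g=4, t=3, u=3), B1=F (e.g. g=4, t=3, u=5), B2=T (e.g. g=4, t=3, u=3), B2=F (e.g. g=4, t=3, u=4)
Answer: B5=F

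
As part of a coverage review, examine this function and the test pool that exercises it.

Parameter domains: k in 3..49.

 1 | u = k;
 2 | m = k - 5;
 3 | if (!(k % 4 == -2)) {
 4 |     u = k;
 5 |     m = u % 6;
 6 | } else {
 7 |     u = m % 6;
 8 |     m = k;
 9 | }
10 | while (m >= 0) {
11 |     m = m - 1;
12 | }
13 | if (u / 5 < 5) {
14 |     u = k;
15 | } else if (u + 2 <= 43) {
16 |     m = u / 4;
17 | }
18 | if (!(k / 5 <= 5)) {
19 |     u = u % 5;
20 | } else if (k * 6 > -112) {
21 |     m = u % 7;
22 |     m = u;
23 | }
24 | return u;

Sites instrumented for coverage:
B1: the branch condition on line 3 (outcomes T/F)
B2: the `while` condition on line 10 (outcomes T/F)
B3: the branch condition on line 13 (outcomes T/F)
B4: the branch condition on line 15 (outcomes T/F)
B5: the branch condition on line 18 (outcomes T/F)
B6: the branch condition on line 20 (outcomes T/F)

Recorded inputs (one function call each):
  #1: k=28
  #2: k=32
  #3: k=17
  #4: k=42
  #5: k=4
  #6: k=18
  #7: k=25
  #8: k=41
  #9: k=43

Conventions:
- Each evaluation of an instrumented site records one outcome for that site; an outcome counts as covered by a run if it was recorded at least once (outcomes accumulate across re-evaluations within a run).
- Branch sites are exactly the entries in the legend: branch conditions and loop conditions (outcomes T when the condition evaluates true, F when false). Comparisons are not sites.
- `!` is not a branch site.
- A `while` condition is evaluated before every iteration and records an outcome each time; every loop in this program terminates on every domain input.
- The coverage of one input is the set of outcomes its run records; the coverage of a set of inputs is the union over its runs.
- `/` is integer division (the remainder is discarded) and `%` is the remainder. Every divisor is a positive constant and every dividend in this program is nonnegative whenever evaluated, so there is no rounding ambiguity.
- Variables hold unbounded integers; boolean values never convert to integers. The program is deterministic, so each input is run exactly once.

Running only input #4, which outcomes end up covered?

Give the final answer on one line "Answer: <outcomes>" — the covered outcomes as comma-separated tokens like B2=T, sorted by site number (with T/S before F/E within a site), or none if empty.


Running input #4 (k=42), event by event:
  B1->T, B2->T, B2->F, B3->F, B4->F, B5->T
deduplicating events, the covered set is: B1=T, B2=T, B2=F, B3=F, B4=F, B5=T
Answer: B1=T, B2=T, B2=F, B3=F, B4=F, B5=T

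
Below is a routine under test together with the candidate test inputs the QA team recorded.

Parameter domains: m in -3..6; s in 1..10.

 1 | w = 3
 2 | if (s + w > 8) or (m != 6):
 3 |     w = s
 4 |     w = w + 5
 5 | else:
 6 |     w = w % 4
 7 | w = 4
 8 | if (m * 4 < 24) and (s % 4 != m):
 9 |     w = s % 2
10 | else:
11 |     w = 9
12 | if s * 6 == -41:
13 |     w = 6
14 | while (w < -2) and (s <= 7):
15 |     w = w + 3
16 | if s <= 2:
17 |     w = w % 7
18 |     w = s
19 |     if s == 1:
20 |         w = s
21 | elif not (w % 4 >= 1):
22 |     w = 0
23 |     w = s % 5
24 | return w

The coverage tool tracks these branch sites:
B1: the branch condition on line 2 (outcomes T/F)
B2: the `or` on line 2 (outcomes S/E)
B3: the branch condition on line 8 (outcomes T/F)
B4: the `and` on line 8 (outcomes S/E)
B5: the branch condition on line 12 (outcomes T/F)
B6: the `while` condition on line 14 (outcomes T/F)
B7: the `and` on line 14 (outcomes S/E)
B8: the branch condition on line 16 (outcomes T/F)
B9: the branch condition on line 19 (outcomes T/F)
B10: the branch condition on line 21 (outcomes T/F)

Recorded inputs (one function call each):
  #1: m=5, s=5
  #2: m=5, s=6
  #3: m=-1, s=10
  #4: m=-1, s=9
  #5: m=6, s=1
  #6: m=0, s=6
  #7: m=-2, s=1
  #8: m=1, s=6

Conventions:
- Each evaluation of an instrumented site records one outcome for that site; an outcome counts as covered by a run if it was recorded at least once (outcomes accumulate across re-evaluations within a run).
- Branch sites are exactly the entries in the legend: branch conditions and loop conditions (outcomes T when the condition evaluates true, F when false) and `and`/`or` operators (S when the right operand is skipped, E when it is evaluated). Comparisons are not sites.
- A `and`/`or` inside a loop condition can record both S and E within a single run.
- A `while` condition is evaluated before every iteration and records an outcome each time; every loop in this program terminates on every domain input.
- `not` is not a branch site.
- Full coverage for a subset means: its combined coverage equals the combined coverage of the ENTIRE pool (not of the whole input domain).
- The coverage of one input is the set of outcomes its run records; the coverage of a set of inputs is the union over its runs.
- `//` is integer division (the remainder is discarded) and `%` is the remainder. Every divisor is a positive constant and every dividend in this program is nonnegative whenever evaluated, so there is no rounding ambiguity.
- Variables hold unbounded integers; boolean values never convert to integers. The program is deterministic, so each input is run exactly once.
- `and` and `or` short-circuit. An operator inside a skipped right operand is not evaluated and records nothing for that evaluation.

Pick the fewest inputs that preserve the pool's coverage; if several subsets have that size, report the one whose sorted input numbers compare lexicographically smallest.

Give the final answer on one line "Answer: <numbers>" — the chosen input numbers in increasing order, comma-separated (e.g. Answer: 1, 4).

input #1, m=5, s=5: events B2->E, B1->T, B4->E, B3->T, B5->F, B7->S, B6->F, B8->F, B10->F; outcomes B1=T, B2=E, B3=T, B4=E, B5=F, B6=F, B7=S, B8=F, B10=F
input #2, m=5, s=6: events B2->S, B1->T, B4->E, B3->T, B5->F, B7->S, B6->F, B8->F, B10->T; outcomes B1=T, B2=S, B3=T, B4=E, B5=F, B6=F, B7=S, B8=F, B10=T
input #3, m=-1, s=10: events B2->S, B1->T, B4->E, B3->T, B5->F, B7->S, B6->F, B8->F, B10->T; outcomes B1=T, B2=S, B3=T, B4=E, B5=F, B6=F, B7=S, B8=F, B10=T
input #4, m=-1, s=9: events B2->S, B1->T, B4->E, B3->T, B5->F, B7->S, B6->F, B8->F, B10->F; outcomes B1=T, B2=S, B3=T, B4=E, B5=F, B6=F, B7=S, B8=F, B10=F
input #5, m=6, s=1: events B2->E, B1->F, B4->S, B3->F, B5->F, B7->S, B6->F, B8->T, B9->T; outcomes B1=F, B2=E, B3=F, B4=S, B5=F, B6=F, B7=S, B8=T, B9=T
input #6, m=0, s=6: events B2->S, B1->T, B4->E, B3->T, B5->F, B7->S, B6->F, B8->F, B10->T; outcomes B1=T, B2=S, B3=T, B4=E, B5=F, B6=F, B7=S, B8=F, B10=T
input #7, m=-2, s=1: events B2->E, B1->T, B4->E, B3->T, B5->F, B7->S, B6->F, B8->T, B9->T; outcomes B1=T, B2=E, B3=T, B4=E, B5=F, B6=F, B7=S, B8=T, B9=T
input #8, m=1, s=6: events B2->S, B1->T, B4->E, B3->T, B5->F, B7->S, B6->F, B8->F, B10->T; outcomes B1=T, B2=S, B3=T, B4=E, B5=F, B6=F, B7=S, B8=F, B10=T
pool-wide coverage (16 outcomes): B1=T, B1=F, B2=S, B2=E, B3=T, B3=F, B4=S, B4=E, B5=F, B6=F, B7=S, B8=T, B8=F, B9=T, B10=T, B10=F
every size-1 subset falls short of the 16 outcomes (best: 9/16)
every size-2 subset falls short of the 16 outcomes (best: 15/16)
size 3: inputs {1, 2, 5} cover all 16 outcomes, and no lexicographically smaller subset of this size does

Answer: 1, 2, 5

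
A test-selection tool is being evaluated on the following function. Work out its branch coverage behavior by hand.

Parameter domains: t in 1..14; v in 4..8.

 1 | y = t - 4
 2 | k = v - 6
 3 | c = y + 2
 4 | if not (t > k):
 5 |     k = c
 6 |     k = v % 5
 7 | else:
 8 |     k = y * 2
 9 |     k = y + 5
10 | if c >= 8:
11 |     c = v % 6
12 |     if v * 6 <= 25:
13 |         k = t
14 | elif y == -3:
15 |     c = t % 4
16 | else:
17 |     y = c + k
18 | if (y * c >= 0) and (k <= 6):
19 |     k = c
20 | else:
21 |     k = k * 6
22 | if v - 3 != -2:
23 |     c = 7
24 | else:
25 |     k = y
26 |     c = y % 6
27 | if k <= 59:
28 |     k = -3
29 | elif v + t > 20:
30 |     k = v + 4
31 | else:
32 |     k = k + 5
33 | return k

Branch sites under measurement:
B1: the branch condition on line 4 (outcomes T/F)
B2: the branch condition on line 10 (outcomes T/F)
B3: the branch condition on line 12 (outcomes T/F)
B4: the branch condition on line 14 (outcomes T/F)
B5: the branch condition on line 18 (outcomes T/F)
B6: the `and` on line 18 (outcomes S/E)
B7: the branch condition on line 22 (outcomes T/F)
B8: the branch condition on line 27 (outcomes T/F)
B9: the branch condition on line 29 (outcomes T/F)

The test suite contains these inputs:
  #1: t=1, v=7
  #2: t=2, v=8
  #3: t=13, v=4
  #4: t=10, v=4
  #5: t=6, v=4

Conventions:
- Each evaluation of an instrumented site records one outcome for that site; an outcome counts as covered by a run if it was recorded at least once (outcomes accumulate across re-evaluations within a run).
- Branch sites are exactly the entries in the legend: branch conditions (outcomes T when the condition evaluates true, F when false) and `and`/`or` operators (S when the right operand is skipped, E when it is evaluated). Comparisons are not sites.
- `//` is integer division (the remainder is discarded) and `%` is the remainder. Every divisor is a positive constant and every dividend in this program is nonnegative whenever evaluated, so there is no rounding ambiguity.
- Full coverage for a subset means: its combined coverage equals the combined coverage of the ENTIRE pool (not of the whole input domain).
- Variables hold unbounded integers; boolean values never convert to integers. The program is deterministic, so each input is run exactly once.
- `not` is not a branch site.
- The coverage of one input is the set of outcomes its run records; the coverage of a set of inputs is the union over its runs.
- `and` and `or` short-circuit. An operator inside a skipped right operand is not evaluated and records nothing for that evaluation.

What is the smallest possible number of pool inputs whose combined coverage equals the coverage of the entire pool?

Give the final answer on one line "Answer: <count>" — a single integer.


input #1, t=1, v=7: outcomes B1=T, B2=F, B4=T, B5=F, B6=S, B7=T, B8=T
input #2, t=2, v=8: outcomes B1=T, B2=F, B4=F, B5=T, B6=E, B7=T, B8=T
input #3, t=13, v=4: outcomes B1=F, B2=T, B3=T, B5=F, B6=E, B7=T, B8=F, B9=F
input #4, t=10, v=4: outcomes B1=F, B2=T, B3=T, B5=F, B6=E, B7=T, B8=F, B9=F
input #5, t=6, v=4: outcomes B1=F, B2=F, B4=F, B5=F, B6=E, B7=T, B8=T
union over all inputs: B1=T, B1=F, B2=T, B2=F, B3=T, B4=T, B4=F, B5=T, B5=F, B6=S, B6=E, B7=T, B8=T, B8=F, B9=F (15 outcomes)
checked all size-1 subsets: none covers 15 outcomes (max 8/15)
checked all size-2 subsets: none covers 15 outcomes (max 13/15)
size 3: inputs {1, 2, 3} cover all 15 outcomes, and no lexicographically smaller subset of this size does
Answer: 3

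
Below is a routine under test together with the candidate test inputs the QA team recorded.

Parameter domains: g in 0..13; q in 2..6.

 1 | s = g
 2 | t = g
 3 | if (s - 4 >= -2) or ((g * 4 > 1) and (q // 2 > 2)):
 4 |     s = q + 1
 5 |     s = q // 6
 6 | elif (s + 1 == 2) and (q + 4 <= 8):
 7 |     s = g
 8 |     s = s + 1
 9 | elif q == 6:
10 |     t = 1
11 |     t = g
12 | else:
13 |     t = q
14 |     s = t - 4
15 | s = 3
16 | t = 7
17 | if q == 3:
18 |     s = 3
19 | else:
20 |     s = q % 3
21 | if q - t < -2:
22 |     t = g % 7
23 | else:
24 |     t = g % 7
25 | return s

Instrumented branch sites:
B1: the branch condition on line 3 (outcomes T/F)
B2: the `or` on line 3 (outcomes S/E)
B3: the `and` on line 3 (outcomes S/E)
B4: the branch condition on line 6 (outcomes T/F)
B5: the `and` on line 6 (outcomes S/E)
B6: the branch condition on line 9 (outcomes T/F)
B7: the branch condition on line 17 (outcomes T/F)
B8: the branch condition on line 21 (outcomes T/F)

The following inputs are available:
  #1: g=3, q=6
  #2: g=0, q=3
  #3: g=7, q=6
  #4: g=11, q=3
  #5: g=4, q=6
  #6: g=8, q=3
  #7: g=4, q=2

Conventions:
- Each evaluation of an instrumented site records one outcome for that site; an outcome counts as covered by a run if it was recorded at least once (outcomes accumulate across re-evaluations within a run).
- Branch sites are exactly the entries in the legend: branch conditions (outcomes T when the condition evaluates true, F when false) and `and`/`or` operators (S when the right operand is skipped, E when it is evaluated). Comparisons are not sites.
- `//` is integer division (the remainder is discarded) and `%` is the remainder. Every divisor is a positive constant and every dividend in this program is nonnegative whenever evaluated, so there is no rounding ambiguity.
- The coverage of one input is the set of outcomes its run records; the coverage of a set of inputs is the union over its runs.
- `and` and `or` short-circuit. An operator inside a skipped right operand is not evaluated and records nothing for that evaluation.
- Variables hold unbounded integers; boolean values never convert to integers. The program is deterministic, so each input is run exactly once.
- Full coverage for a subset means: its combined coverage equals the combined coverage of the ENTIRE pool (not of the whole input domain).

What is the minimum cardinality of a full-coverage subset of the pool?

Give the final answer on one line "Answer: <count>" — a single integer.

#1 (g=3, q=6) -> B2->S, B1->T, B7->F, B8->F; covered: B1=T, B2=S, B7=F, B8=F
#2 (g=0, q=3) -> B2->E, B3->S, B1->F, B5->S, B4->F, B6->F, B7->T, B8->T; covered: B1=F, B2=E, B3=S, B4=F, B5=S, B6=F, B7=T, B8=T
#3 (g=7, q=6) -> B2->S, B1->T, B7->F, B8->F; covered: B1=T, B2=S, B7=F, B8=F
#4 (g=11, q=3) -> B2->S, B1->T, B7->T, B8->T; covered: B1=T, B2=S, B7=T, B8=T
#5 (g=4, q=6) -> B2->S, B1->T, B7->F, B8->F; covered: B1=T, B2=S, B7=F, B8=F
#6 (g=8, q=3) -> B2->S, B1->T, B7->T, B8->T; covered: B1=T, B2=S, B7=T, B8=T
#7 (g=4, q=2) -> B2->S, B1->T, B7->F, B8->T; covered: B1=T, B2=S, B7=F, B8=T
union over all inputs: B1=T, B1=F, B2=S, B2=E, B3=S, B4=F, B5=S, B6=F, B7=T, B7=F, B8=T, B8=F (12 outcomes)
every size-1 subset falls short of the 12 outcomes (best: 8/12)
at size 2, {1, 2} reaches all 12 outcomes; every lexicographically earlier size-2 subset fails

Answer: 2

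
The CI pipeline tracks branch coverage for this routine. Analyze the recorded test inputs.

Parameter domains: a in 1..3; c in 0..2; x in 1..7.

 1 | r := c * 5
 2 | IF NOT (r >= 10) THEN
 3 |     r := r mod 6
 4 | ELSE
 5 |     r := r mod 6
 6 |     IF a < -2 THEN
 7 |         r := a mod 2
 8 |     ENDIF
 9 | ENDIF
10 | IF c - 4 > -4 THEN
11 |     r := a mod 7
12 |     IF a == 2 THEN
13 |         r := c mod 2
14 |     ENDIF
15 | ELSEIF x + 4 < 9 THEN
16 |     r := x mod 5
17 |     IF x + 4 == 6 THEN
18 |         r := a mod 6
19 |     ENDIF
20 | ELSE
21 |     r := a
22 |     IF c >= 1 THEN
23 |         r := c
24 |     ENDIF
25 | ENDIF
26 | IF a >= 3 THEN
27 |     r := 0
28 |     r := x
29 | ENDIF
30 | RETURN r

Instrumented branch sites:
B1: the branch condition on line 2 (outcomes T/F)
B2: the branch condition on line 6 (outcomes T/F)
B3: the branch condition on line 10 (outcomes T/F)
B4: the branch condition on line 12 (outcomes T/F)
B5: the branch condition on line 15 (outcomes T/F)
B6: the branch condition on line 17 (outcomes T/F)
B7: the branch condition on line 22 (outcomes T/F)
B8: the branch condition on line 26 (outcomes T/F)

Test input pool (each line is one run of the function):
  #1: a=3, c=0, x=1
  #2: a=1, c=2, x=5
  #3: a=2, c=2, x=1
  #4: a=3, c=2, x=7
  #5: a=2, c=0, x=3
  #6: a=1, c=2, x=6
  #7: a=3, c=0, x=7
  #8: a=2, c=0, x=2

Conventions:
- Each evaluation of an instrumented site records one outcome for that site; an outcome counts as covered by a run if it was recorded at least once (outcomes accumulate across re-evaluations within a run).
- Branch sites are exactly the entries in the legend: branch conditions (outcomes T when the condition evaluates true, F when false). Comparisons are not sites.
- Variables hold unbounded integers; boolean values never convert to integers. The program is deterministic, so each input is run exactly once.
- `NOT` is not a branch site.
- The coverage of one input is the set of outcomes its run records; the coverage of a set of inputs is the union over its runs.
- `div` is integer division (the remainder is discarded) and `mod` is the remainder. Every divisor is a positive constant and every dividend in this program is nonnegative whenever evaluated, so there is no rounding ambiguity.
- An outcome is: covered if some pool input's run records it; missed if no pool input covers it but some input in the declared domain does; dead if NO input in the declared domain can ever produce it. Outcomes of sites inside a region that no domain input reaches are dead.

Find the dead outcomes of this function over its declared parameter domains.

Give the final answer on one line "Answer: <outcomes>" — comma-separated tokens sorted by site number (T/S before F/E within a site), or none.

running all 63 domain inputs and tallying outcomes:
  B2=T: never recorded by any domain input -> dead
  B7=T: never recorded by any domain input -> dead
  reachable outcomes have witnesses, e.g. B1=T (e.g. a=1, c=0, x=1), B1=F (e.g. a=1, c=2, x=1), B2=F (e.g. a=1, c=2, x=1), B3=T (e.g. a=1, c=1, x=1)

Answer: B2=T, B7=T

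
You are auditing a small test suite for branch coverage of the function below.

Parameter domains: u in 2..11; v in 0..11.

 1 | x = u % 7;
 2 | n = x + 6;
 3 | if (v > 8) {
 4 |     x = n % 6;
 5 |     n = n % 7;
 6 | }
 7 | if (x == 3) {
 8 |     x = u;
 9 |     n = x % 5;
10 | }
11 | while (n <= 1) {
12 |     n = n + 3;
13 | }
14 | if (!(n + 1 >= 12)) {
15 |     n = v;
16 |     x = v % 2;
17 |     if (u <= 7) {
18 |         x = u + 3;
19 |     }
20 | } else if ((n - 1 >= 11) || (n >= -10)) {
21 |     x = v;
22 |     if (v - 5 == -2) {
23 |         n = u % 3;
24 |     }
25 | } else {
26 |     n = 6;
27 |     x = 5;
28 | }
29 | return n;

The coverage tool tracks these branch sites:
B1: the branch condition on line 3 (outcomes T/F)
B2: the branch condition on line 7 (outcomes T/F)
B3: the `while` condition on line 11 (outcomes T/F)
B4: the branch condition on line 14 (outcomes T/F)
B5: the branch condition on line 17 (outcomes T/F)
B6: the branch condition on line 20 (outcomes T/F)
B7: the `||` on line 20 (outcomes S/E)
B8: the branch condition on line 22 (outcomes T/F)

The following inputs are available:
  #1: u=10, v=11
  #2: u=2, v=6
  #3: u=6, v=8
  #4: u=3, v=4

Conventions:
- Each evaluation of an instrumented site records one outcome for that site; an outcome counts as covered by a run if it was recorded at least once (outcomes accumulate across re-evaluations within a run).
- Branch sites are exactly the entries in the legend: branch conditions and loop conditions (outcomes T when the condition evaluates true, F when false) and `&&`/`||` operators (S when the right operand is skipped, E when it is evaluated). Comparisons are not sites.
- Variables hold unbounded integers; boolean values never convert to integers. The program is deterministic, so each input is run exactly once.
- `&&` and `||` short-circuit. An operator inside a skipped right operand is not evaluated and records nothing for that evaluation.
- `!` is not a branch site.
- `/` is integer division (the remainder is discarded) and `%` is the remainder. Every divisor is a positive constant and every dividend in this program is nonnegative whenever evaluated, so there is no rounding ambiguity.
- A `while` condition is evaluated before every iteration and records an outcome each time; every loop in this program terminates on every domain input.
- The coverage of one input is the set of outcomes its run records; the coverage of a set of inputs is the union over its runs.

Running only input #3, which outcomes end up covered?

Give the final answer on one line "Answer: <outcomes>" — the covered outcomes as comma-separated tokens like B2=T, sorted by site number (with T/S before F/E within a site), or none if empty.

Tracing the run of input #3 (u=6, v=8):
  B1->F, B2->F, B3->F, B4->F, B7->S, B6->T, B8->F
distinct outcomes covered: B1=F, B2=F, B3=F, B4=F, B6=T, B7=S, B8=F

Answer: B1=F, B2=F, B3=F, B4=F, B6=T, B7=S, B8=F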